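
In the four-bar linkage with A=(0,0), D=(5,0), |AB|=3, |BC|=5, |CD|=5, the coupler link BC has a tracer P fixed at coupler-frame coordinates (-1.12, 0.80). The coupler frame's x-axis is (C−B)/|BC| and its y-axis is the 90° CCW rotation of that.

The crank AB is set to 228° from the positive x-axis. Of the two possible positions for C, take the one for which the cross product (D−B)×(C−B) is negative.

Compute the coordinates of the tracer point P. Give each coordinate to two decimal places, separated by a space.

A=(0,0), D=(5.00,0)
B = A + 3.00·(cos228°, sin228°) = (-2.0074, -2.2294)
|BD| = 7.3535
circle(B,5.00) ∩ circle(D,5.00): a=3.6767, h=3.3884
  candidates: C₊=(0.4690,2.1142) cross=24.917; C₋=(2.5236,-4.3437) cross=-24.917
  mode - wants cross < 0 → take C=(2.5236,-4.3437) (cross=-24.917)
ex = (C−B)/|BC| = (0.9062,-0.4228); ey = (0.4228,0.9062)
P = B + -1.12·ex + 0.80·ey = (-2.6841,-1.0309)

-2.68 -1.03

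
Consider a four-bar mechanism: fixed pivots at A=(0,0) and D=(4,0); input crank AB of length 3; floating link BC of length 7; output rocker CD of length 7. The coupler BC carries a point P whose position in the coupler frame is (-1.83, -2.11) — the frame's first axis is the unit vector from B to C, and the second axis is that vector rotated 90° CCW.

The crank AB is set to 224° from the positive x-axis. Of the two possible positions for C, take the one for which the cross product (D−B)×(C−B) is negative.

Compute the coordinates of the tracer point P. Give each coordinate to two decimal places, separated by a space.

A=(0,0), D=(4.00,0)
B = A + 3.00·(cos224°, sin224°) = (-2.1580, -2.0840)
|BD| = 6.5011
circle(B,7.00) ∩ circle(D,7.00): a=3.2505, h=6.1995
  candidates: C₊=(-1.0663,4.8304) cross=40.304; C₋=(2.9083,-6.9143) cross=-40.304
  mode - wants cross < 0 → take C=(2.9083,-6.9143) (cross=-40.304)
ex = (C−B)/|BC| = (0.7238,-0.6901); ey = (0.6901,0.7238)
P = B + -1.83·ex + -2.11·ey = (-4.9385,-2.3483)

-4.94 -2.35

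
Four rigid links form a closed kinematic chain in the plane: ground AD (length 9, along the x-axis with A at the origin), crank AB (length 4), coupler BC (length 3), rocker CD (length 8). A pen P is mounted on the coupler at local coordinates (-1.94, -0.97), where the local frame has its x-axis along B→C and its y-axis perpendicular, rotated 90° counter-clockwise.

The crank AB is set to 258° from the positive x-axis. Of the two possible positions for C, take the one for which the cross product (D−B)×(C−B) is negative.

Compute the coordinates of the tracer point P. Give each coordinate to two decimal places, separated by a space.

A=(0,0), D=(9.00,0)
B = A + 4.00·(cos258°, sin258°) = (-0.8316, -3.9126)
|BD| = 10.5816
circle(B,3.00) ∩ circle(D,8.00): a=2.6919, h=1.3242
  candidates: C₊=(1.1799,-1.6869) cross=14.012; C₋=(2.1591,-4.1476) cross=-14.012
  mode - wants cross < 0 → take C=(2.1591,-4.1476) (cross=-14.012)
ex = (C−B)/|BC| = (0.9969,-0.0783); ey = (0.0783,0.9969)
P = B + -1.94·ex + -0.97·ey = (-2.8417,-4.7276)

-2.84 -4.73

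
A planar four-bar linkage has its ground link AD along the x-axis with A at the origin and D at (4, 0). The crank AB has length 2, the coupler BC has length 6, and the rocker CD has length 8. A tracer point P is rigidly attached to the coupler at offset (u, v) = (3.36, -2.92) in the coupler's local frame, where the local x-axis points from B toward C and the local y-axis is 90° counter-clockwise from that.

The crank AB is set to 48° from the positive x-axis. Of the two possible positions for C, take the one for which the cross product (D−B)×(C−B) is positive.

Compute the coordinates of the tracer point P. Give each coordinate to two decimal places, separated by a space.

A=(0,0), D=(4.00,0)
B = A + 2.00·(cos48°, sin48°) = (1.3383, 1.4863)
|BD| = 3.0486
circle(B,6.00) ∩ circle(D,8.00): a=-3.0680, h=5.1563
  candidates: C₊=(1.1735,7.4840) cross=15.719; C₋=(-3.8543,-1.5200) cross=-15.719
  mode + wants cross > 0 → take C=(1.1735,7.4840) (cross=15.719)
ex = (C−B)/|BC| = (-0.0275,0.9996); ey = (-0.9996,-0.0275)
P = B + 3.36·ex + -2.92·ey = (4.1649,4.9252)

4.16 4.93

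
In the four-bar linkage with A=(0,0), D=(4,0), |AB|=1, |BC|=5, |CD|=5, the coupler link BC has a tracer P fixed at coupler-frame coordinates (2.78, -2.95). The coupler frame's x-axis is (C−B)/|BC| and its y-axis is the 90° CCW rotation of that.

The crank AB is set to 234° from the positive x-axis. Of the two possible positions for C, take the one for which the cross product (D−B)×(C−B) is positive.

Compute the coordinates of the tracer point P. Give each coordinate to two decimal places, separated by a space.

A=(0,0), D=(4.00,0)
B = A + 1.00·(cos234°, sin234°) = (-0.5878, -0.8090)
|BD| = 4.6586
circle(B,5.00) ∩ circle(D,5.00): a=2.3293, h=4.4243
  candidates: C₊=(0.9378,3.9526) cross=20.611; C₋=(2.4744,-4.7616) cross=-20.611
  mode + wants cross > 0 → take C=(0.9378,3.9526) (cross=20.611)
ex = (C−B)/|BC| = (0.3051,0.9523); ey = (-0.9523,0.3051)
P = B + 2.78·ex + -2.95·ey = (3.0698,0.9383)

3.07 0.94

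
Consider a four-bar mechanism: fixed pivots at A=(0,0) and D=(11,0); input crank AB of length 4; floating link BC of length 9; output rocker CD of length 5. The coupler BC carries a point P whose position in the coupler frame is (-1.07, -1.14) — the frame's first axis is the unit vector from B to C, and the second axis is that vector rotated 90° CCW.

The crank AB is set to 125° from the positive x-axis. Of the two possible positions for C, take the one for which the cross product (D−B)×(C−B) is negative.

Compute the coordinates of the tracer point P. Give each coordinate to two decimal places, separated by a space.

-3.72 2.64

A=(0,0), D=(11.00,0)
B = A + 4.00·(cos125°, sin125°) = (-2.2943, 3.2766)
|BD| = 13.6921
circle(B,9.00) ∩ circle(D,5.00): a=8.8910, h=1.3962
  candidates: C₊=(6.6725,2.5046) cross=19.117; C₋=(6.0043,-0.2067) cross=-19.117
  mode - wants cross < 0 → take C=(6.0043,-0.2067) (cross=-19.117)
ex = (C−B)/|BC| = (0.9221,-0.3870); ey = (0.3870,0.9221)
P = B + -1.07·ex + -1.14·ey = (-3.7221,2.6396)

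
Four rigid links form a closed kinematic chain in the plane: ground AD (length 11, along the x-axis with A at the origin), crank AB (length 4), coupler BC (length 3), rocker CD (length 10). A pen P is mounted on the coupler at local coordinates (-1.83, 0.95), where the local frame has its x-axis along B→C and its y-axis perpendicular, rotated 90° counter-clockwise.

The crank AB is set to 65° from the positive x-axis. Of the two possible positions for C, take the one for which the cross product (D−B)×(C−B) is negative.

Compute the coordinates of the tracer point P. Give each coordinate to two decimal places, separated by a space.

A=(0,0), D=(11.00,0)
B = A + 4.00·(cos65°, sin65°) = (1.6905, 3.6252)
|BD| = 9.9905
circle(B,3.00) ∩ circle(D,10.00): a=0.4409, h=2.9674
  candidates: C₊=(3.1781,6.2304) cross=29.646; C₋=(1.0245,0.7001) cross=-29.646
  mode - wants cross < 0 → take C=(1.0245,0.7001) (cross=-29.646)
ex = (C−B)/|BC| = (-0.2220,-0.9751); ey = (0.9751,-0.2220)
P = B + -1.83·ex + 0.95·ey = (3.0230,5.1987)

3.02 5.20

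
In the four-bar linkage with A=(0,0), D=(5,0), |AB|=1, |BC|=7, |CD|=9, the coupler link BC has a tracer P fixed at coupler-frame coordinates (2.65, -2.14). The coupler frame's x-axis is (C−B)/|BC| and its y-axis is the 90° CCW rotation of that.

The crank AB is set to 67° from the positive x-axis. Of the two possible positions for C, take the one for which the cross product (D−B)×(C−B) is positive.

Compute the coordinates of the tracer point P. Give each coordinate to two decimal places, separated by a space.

2.65 3.47

A=(0,0), D=(5.00,0)
B = A + 1.00·(cos67°, sin67°) = (0.3907, 0.9205)
|BD| = 4.7003
circle(B,7.00) ∩ circle(D,9.00): a=-1.0539, h=6.9202
  candidates: C₊=(0.7125,7.9131) cross=32.527; C₋=(-1.9980,-5.6593) cross=-32.527
  mode + wants cross > 0 → take C=(0.7125,7.9131) (cross=32.527)
ex = (C−B)/|BC| = (0.0460,0.9989); ey = (-0.9989,0.0460)
P = B + 2.65·ex + -2.14·ey = (2.6503,3.4693)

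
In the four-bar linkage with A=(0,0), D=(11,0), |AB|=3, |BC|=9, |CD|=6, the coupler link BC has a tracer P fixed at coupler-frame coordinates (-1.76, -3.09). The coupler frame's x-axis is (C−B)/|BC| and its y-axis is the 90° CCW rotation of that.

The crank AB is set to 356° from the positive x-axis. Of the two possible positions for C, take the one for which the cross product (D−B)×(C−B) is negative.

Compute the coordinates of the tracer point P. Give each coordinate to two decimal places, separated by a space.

-0.33 -1.49

A=(0,0), D=(11.00,0)
B = A + 3.00·(cos356°, sin356°) = (2.9927, -0.2093)
|BD| = 8.0100
circle(B,9.00) ∩ circle(D,6.00): a=6.8140, h=5.8796
  candidates: C₊=(9.6508,5.8463) cross=47.096; C₋=(9.9580,-5.9088) cross=-47.096
  mode - wants cross < 0 → take C=(9.9580,-5.9088) (cross=-47.096)
ex = (C−B)/|BC| = (0.7739,-0.6333); ey = (0.6333,0.7739)
P = B + -1.76·ex + -3.09·ey = (-0.3263,-1.4861)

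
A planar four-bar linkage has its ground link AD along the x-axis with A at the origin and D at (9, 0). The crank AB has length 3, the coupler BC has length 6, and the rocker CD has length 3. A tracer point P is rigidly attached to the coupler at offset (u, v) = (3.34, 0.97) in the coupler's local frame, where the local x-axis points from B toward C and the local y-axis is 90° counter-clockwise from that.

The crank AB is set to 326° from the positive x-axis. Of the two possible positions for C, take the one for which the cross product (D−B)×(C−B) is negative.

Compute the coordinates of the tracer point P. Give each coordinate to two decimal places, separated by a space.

5.96 -1.43

A=(0,0), D=(9.00,0)
B = A + 3.00·(cos326°, sin326°) = (2.4871, -1.6776)
|BD| = 6.7255
circle(B,6.00) ∩ circle(D,3.00): a=5.3700, h=2.6763
  candidates: C₊=(7.0198,2.2536) cross=18.000; C₋=(8.3550,-2.9298) cross=-18.000
  mode - wants cross < 0 → take C=(8.3550,-2.9298) (cross=-18.000)
ex = (C−B)/|BC| = (0.9780,-0.2087); ey = (0.2087,0.9780)
P = B + 3.34·ex + 0.97·ey = (5.9560,-1.4260)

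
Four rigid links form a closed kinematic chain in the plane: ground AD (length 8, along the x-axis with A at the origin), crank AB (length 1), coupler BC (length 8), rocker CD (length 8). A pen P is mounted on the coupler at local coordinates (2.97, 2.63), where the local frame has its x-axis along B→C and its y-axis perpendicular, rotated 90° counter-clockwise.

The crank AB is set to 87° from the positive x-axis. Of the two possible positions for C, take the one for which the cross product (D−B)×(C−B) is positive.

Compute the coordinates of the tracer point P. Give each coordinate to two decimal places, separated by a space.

-0.25 4.95

A=(0,0), D=(8.00,0)
B = A + 1.00·(cos87°, sin87°) = (0.0523, 0.9986)
|BD| = 8.0102
circle(B,8.00) ∩ circle(D,8.00): a=4.0051, h=6.9253
  candidates: C₊=(4.8895,7.3706) cross=55.472; C₋=(3.1628,-6.3719) cross=-55.472
  mode + wants cross > 0 → take C=(4.8895,7.3706) (cross=55.472)
ex = (C−B)/|BC| = (0.6047,0.7965); ey = (-0.7965,0.6047)
P = B + 2.97·ex + 2.63·ey = (-0.2466,4.9544)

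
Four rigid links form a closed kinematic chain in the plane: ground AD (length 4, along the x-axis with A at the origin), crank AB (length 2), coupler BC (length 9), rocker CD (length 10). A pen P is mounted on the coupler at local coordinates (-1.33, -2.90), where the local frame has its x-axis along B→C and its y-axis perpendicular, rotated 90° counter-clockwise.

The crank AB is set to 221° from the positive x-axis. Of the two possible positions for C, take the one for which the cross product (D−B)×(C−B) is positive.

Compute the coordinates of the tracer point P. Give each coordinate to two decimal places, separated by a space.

1.51 -2.33

A=(0,0), D=(4.00,0)
B = A + 2.00·(cos221°, sin221°) = (-1.5094, -1.3121)
|BD| = 5.6635
circle(B,9.00) ∩ circle(D,10.00): a=1.1544, h=8.9257
  candidates: C₊=(-2.4544,7.6381) cross=50.551; C₋=(1.6814,-9.7275) cross=-50.551
  mode + wants cross > 0 → take C=(-2.4544,7.6381) (cross=50.551)
ex = (C−B)/|BC| = (-0.1050,0.9945); ey = (-0.9945,-0.1050)
P = B + -1.33·ex + -2.90·ey = (1.5142,-2.3303)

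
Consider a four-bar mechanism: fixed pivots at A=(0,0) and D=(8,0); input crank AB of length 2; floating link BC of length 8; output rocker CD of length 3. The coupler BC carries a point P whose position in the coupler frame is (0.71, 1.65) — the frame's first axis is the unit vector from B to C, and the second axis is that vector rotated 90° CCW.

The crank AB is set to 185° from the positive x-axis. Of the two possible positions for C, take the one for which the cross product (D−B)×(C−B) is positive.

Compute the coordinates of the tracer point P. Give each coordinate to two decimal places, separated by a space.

A=(0,0), D=(8.00,0)
B = A + 2.00·(cos185°, sin185°) = (-1.9924, -0.1743)
|BD| = 9.9939
circle(B,8.00) ∩ circle(D,3.00): a=7.7486, h=1.9897
  candidates: C₊=(5.7204,1.9502) cross=19.884; C₋=(5.7898,-2.0285) cross=-19.884
  mode + wants cross > 0 → take C=(5.7204,1.9502) (cross=19.884)
ex = (C−B)/|BC| = (0.9641,0.2656); ey = (-0.2656,0.9641)
P = B + 0.71·ex + 1.65·ey = (-1.7461,1.6050)

-1.75 1.60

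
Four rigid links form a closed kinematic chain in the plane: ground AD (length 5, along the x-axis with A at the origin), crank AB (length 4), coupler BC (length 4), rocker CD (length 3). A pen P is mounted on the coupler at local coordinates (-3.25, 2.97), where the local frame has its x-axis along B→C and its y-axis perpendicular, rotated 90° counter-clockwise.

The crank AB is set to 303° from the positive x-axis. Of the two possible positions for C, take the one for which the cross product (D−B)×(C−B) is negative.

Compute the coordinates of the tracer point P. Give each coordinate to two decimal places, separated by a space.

-1.47 -0.89

A=(0,0), D=(5.00,0)
B = A + 4.00·(cos303°, sin303°) = (2.1786, -3.3547)
|BD| = 4.3834
circle(B,4.00) ∩ circle(D,3.00): a=2.9902, h=2.6568
  candidates: C₊=(2.0699,0.6438) cross=11.646; C₋=(6.1365,-2.7764) cross=-11.646
  mode - wants cross < 0 → take C=(6.1365,-2.7764) (cross=-11.646)
ex = (C−B)/|BC| = (0.9895,0.1446); ey = (-0.1446,0.9895)
P = B + -3.25·ex + 2.97·ey = (-1.4667,-0.8858)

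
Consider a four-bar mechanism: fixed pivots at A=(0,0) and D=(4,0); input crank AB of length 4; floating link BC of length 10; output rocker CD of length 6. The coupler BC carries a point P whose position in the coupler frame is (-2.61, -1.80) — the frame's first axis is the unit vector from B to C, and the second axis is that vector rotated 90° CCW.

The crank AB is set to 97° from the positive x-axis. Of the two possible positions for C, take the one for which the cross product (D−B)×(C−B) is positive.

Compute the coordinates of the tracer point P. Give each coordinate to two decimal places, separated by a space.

A=(0,0), D=(4.00,0)
B = A + 4.00·(cos97°, sin97°) = (-0.4875, 3.9702)
|BD| = 5.9916
circle(B,10.00) ∩ circle(D,6.00): a=8.3366, h=5.5228
  candidates: C₊=(9.4158,2.5825) cross=33.091; C₋=(2.0967,-5.6901) cross=-33.091
  mode + wants cross > 0 → take C=(9.4158,2.5825) (cross=33.091)
ex = (C−B)/|BC| = (0.9903,-0.1388); ey = (0.1388,0.9903)
P = B + -2.61·ex + -1.80·ey = (-3.3220,2.5498)

-3.32 2.55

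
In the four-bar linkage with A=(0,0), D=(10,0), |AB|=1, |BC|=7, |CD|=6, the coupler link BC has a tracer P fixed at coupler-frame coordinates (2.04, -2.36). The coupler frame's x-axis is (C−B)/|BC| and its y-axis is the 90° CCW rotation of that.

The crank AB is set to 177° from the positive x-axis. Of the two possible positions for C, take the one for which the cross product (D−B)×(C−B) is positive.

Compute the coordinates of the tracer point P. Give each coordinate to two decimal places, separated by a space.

1.93 -1.01

A=(0,0), D=(10.00,0)
B = A + 1.00·(cos177°, sin177°) = (-0.9986, 0.0523)
|BD| = 10.9988
circle(B,7.00) ∩ circle(D,6.00): a=6.0904, h=3.4507
  candidates: C₊=(5.1081,3.4741) cross=37.954; C₋=(5.0752,-3.4273) cross=-37.954
  mode + wants cross > 0 → take C=(5.1081,3.4741) (cross=37.954)
ex = (C−B)/|BC| = (0.8724,0.4888); ey = (-0.4888,0.8724)
P = B + 2.04·ex + -2.36·ey = (1.9346,-1.0093)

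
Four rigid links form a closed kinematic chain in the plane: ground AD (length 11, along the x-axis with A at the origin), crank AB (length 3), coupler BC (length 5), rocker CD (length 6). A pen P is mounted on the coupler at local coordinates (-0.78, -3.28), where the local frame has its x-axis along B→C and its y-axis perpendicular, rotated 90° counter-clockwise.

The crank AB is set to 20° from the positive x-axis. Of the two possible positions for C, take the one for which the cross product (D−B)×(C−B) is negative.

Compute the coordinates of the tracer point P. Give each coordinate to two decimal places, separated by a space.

A=(0,0), D=(11.00,0)
B = A + 3.00·(cos20°, sin20°) = (2.8191, 1.0261)
|BD| = 8.2450
circle(B,5.00) ∩ circle(D,6.00): a=3.4554, h=3.6139
  candidates: C₊=(6.6974,4.1818) cross=29.796; C₋=(5.7979,-2.9897) cross=-29.796
  mode - wants cross < 0 → take C=(5.7979,-2.9897) (cross=-29.796)
ex = (C−B)/|BC| = (0.5958,-0.8032); ey = (0.8032,0.5958)
P = B + -0.78·ex + -3.28·ey = (-0.2800,-0.3016)

-0.28 -0.30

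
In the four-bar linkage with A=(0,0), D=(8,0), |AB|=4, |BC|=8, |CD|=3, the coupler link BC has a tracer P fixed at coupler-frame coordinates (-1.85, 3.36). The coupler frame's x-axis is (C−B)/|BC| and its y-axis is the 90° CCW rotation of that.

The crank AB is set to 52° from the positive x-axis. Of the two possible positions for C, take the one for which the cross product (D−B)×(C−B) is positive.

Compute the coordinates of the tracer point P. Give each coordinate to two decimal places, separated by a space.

A=(0,0), D=(8.00,0)
B = A + 4.00·(cos52°, sin52°) = (2.4626, 3.1520)
|BD| = 6.3716
circle(B,8.00) ∩ circle(D,3.00): a=7.5018, h=2.7790
  candidates: C₊=(10.3570,1.8560) cross=17.707; C₋=(7.6075,-2.9742) cross=-17.707
  mode + wants cross > 0 → take C=(10.3570,1.8560) (cross=17.707)
ex = (C−B)/|BC| = (0.9868,-0.1620); ey = (0.1620,0.9868)
P = B + -1.85·ex + 3.36·ey = (1.1814,6.7674)

1.18 6.77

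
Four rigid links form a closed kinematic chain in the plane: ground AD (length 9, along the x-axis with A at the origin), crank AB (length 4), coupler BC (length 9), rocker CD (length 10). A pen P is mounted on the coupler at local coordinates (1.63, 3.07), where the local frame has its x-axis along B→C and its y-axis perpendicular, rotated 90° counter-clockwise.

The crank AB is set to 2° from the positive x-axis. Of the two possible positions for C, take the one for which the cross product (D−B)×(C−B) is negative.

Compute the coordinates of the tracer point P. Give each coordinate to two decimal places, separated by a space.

A=(0,0), D=(9.00,0)
B = A + 4.00·(cos2°, sin2°) = (3.9976, 0.1396)
|BD| = 5.0044
circle(B,9.00) ∩ circle(D,10.00): a=0.6039, h=8.9797
  candidates: C₊=(4.8517,9.0990) cross=44.938; C₋=(4.3507,-8.8535) cross=-44.938
  mode - wants cross < 0 → take C=(4.3507,-8.8535) (cross=-44.938)
ex = (C−B)/|BC| = (0.0392,-0.9992); ey = (0.9992,0.0392)
P = B + 1.63·ex + 3.07·ey = (7.1292,-1.3687)

7.13 -1.37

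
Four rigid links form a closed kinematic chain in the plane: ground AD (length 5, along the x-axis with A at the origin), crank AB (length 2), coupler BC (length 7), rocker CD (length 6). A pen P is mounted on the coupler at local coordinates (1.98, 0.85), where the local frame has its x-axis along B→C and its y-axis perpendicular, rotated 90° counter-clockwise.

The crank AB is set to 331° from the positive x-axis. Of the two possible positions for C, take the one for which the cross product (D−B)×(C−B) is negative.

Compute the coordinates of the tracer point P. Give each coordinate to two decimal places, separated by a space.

A=(0,0), D=(5.00,0)
B = A + 2.00·(cos331°, sin331°) = (1.7492, -0.9696)
|BD| = 3.3923
circle(B,7.00) ∩ circle(D,6.00): a=3.6123, h=5.9960
  candidates: C₊=(3.4970,5.8087) cross=20.340; C₋=(6.9246,-5.6829) cross=-20.340
  mode - wants cross < 0 → take C=(6.9246,-5.6829) (cross=-20.340)
ex = (C−B)/|BC| = (0.7393,-0.6733); ey = (0.6733,0.7393)
P = B + 1.98·ex + 0.85·ey = (3.7855,-1.6744)

3.79 -1.67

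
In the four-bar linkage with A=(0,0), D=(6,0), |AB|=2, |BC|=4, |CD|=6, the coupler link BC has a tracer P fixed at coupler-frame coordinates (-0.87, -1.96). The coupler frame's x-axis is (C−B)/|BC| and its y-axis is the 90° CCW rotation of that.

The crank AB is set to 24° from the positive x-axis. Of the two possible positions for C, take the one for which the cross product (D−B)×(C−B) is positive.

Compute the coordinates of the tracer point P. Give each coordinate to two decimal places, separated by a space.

3.65 -0.31

A=(0,0), D=(6.00,0)
B = A + 2.00·(cos24°, sin24°) = (1.8271, 0.8135)
|BD| = 4.2515
circle(B,4.00) ∩ circle(D,6.00): a=-0.2264, h=3.9936
  candidates: C₊=(2.3690,4.7766) cross=16.979; C₋=(0.8407,-3.0630) cross=-16.979
  mode + wants cross > 0 → take C=(2.3690,4.7766) (cross=16.979)
ex = (C−B)/|BC| = (0.1355,0.9908); ey = (-0.9908,0.1355)
P = B + -0.87·ex + -1.96·ey = (3.6512,-0.3140)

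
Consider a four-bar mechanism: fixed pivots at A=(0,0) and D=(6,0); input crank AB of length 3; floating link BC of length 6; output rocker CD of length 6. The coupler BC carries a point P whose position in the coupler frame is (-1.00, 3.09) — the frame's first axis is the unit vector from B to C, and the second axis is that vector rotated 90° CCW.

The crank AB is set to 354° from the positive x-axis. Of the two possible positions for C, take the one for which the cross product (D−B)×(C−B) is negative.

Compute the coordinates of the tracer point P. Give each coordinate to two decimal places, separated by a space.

5.53 1.71

A=(0,0), D=(6.00,0)
B = A + 3.00·(cos354°, sin354°) = (2.9836, -0.3136)
|BD| = 3.0327
circle(B,6.00) ∩ circle(D,6.00): a=1.5163, h=5.8052
  candidates: C₊=(3.8915,5.6173) cross=17.605; C₋=(5.0921,-5.9309) cross=-17.605
  mode - wants cross < 0 → take C=(5.0921,-5.9309) (cross=-17.605)
ex = (C−B)/|BC| = (0.3514,-0.9362); ey = (0.9362,0.3514)
P = B + -1.00·ex + 3.09·ey = (5.5251,1.7085)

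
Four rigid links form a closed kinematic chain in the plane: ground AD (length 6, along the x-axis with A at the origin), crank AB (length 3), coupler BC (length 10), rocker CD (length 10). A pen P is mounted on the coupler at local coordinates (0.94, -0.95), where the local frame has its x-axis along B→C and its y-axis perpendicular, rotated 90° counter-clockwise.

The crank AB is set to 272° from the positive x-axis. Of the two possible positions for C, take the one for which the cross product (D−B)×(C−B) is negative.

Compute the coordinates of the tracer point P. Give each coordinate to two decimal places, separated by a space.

0.13 -4.33

A=(0,0), D=(6.00,0)
B = A + 3.00·(cos272°, sin272°) = (0.1047, -2.9982)
|BD| = 6.6139
circle(B,10.00) ∩ circle(D,10.00): a=3.3069, h=9.4374
  candidates: C₊=(-1.2257,6.9129) cross=62.418; C₋=(7.3304,-9.9111) cross=-62.418
  mode - wants cross < 0 → take C=(7.3304,-9.9111) (cross=-62.418)
ex = (C−B)/|BC| = (0.7226,-0.6913); ey = (0.6913,0.7226)
P = B + 0.94·ex + -0.95·ey = (0.1272,-4.3344)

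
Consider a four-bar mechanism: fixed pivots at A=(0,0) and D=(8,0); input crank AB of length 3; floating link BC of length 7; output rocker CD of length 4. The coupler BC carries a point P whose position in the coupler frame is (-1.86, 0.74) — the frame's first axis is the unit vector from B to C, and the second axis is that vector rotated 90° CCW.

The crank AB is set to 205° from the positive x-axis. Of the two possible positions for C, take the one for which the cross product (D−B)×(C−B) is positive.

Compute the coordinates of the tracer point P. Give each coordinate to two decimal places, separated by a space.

A=(0,0), D=(8.00,0)
B = A + 3.00·(cos205°, sin205°) = (-2.7189, -1.2679)
|BD| = 10.7936
circle(B,7.00) ∩ circle(D,4.00): a=6.9255, h=1.0186
  candidates: C₊=(4.0390,0.5571) cross=10.994; C₋=(4.2783,-1.4659) cross=-10.994
  mode + wants cross > 0 → take C=(4.0390,0.5571) (cross=10.994)
ex = (C−B)/|BC| = (0.9654,0.2607); ey = (-0.2607,0.9654)
P = B + -1.86·ex + 0.74·ey = (-4.7075,-1.0384)

-4.71 -1.04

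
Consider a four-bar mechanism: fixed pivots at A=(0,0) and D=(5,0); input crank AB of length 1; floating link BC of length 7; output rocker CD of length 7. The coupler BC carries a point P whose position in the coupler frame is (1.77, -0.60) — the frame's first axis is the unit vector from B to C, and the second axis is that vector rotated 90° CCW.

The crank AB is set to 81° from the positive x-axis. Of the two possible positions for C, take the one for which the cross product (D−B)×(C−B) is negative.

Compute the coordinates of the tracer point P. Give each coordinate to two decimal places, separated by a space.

A=(0,0), D=(5.00,0)
B = A + 1.00·(cos81°, sin81°) = (0.1564, 0.9877)
|BD| = 4.9432
circle(B,7.00) ∩ circle(D,7.00): a=2.4716, h=6.5491
  candidates: C₊=(3.8868,6.9109) cross=32.374; C₋=(1.2697,-5.9232) cross=-32.374
  mode - wants cross < 0 → take C=(1.2697,-5.9232) (cross=-32.374)
ex = (C−B)/|BC| = (0.1590,-0.9873); ey = (0.9873,0.1590)
P = B + 1.77·ex + -0.60·ey = (-0.1544,-0.8552)

-0.15 -0.86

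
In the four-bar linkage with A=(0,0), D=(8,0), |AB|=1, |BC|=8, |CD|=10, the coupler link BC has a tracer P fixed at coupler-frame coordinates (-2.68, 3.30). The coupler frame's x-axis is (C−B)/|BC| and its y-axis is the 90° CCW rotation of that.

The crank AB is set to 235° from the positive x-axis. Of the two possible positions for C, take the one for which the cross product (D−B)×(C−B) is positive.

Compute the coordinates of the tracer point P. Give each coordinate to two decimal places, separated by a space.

-4.31 -2.84

A=(0,0), D=(8.00,0)
B = A + 1.00·(cos235°, sin235°) = (-0.5736, -0.8192)
|BD| = 8.6126
circle(B,8.00) ∩ circle(D,10.00): a=2.2164, h=7.6869
  candidates: C₊=(0.9016,7.0437) cross=66.204; C₋=(2.3638,-8.2604) cross=-66.204
  mode + wants cross > 0 → take C=(0.9016,7.0437) (cross=66.204)
ex = (C−B)/|BC| = (0.1844,0.9829); ey = (-0.9829,0.1844)
P = B + -2.68·ex + 3.30·ey = (-4.3112,-2.8447)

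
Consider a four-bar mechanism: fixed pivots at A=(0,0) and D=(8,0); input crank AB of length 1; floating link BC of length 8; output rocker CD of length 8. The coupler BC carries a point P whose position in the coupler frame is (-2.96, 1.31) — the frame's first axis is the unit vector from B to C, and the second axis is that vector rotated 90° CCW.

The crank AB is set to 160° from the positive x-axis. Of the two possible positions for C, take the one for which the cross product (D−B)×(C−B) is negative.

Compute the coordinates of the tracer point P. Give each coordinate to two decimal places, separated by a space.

-1.39 3.55

A=(0,0), D=(8.00,0)
B = A + 1.00·(cos160°, sin160°) = (-0.9397, 0.3420)
|BD| = 8.9462
circle(B,8.00) ∩ circle(D,8.00): a=4.4731, h=6.6326
  candidates: C₊=(3.7837,6.7987) cross=59.337; C₋=(3.2766,-6.4567) cross=-59.337
  mode - wants cross < 0 → take C=(3.2766,-6.4567) (cross=-59.337)
ex = (C−B)/|BC| = (0.5270,-0.8498); ey = (0.8498,0.5270)
P = B + -2.96·ex + 1.31·ey = (-1.3864,3.5480)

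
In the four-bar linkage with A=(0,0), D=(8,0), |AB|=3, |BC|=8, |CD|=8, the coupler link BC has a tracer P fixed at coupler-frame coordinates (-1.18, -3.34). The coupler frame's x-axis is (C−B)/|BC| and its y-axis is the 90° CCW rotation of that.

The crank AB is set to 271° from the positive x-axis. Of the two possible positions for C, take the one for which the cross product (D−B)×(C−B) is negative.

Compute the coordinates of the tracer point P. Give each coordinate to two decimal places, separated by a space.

-2.91 -4.94

A=(0,0), D=(8.00,0)
B = A + 3.00·(cos271°, sin271°) = (0.0524, -2.9995)
|BD| = 8.4948
circle(B,8.00) ∩ circle(D,8.00): a=4.2474, h=6.7793
  candidates: C₊=(1.6324,4.8429) cross=57.589; C₋=(6.4200,-7.8424) cross=-57.589
  mode - wants cross < 0 → take C=(6.4200,-7.8424) (cross=-57.589)
ex = (C−B)/|BC| = (0.7960,-0.6054); ey = (0.6054,0.7960)
P = B + -1.18·ex + -3.34·ey = (-2.9088,-4.9437)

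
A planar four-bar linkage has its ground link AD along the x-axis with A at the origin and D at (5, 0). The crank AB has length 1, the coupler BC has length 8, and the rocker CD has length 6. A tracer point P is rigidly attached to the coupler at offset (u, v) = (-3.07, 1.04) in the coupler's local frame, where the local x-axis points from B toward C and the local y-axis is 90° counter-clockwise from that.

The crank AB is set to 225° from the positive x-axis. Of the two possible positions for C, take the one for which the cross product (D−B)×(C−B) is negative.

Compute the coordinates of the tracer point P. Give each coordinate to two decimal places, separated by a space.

A=(0,0), D=(5.00,0)
B = A + 1.00·(cos225°, sin225°) = (-0.7071, -0.7071)
|BD| = 5.7507
circle(B,8.00) ∩ circle(D,6.00): a=5.3098, h=5.9838
  candidates: C₊=(3.8267,5.8842) cross=34.411; C₋=(5.2982,-5.9926) cross=-34.411
  mode - wants cross < 0 → take C=(5.2982,-5.9926) (cross=-34.411)
ex = (C−B)/|BC| = (0.7507,-0.6607); ey = (0.6607,0.7507)
P = B + -3.07·ex + 1.04·ey = (-2.3245,2.1019)

-2.32 2.10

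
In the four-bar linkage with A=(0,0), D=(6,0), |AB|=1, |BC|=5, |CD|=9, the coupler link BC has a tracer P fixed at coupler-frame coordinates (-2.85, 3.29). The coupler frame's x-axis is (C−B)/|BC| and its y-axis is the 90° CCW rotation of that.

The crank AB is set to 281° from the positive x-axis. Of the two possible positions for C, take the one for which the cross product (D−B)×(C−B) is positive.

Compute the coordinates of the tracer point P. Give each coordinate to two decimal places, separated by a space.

-1.18 -5.11

A=(0,0), D=(6.00,0)
B = A + 1.00·(cos281°, sin281°) = (0.1908, -0.9816)
|BD| = 5.8915
circle(B,5.00) ∩ circle(D,9.00): a=-1.8068, h=4.6621
  candidates: C₊=(-2.3675,3.3143) cross=27.467; C₋=(-0.8140,-5.8796) cross=-27.467
  mode + wants cross > 0 → take C=(-2.3675,3.3143) (cross=27.467)
ex = (C−B)/|BC| = (-0.5117,0.8592); ey = (-0.8592,-0.5117)
P = B + -2.85·ex + 3.29·ey = (-1.1777,-5.1137)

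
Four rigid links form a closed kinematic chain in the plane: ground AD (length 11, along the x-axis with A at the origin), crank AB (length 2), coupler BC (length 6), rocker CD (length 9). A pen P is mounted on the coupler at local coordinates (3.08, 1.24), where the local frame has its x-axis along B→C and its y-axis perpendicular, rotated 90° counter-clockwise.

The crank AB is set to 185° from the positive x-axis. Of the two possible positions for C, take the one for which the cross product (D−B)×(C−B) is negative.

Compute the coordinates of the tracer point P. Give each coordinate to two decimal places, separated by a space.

A=(0,0), D=(11.00,0)
B = A + 2.00·(cos185°, sin185°) = (-1.9924, -0.1743)
|BD| = 12.9936
circle(B,6.00) ∩ circle(D,9.00): a=4.7652, h=3.6460
  candidates: C₊=(2.7234,3.5353) cross=47.375; C₋=(2.8212,-3.7561) cross=-47.375
  mode - wants cross < 0 → take C=(2.8212,-3.7561) (cross=-47.375)
ex = (C−B)/|BC| = (0.8023,-0.5970); ey = (0.5970,0.8023)
P = B + 3.08·ex + 1.24·ey = (1.2188,-1.0181)

1.22 -1.02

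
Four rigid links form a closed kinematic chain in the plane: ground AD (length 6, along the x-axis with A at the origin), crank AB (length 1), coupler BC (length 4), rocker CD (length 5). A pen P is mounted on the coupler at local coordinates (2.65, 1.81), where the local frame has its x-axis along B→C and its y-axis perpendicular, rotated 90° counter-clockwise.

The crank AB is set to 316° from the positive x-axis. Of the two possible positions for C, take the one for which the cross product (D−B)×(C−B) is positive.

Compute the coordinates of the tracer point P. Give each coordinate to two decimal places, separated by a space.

A=(0,0), D=(6.00,0)
B = A + 1.00·(cos316°, sin316°) = (0.7193, -0.6947)
|BD| = 5.3262
circle(B,4.00) ∩ circle(D,5.00): a=1.8182, h=3.5629
  candidates: C₊=(2.0573,3.0749) cross=18.977; C₋=(2.9867,-3.9900) cross=-18.977
  mode + wants cross > 0 → take C=(2.0573,3.0749) (cross=18.977)
ex = (C−B)/|BC| = (0.3345,0.9424); ey = (-0.9424,0.3345)
P = B + 2.65·ex + 1.81·ey = (-0.1000,2.4081)

-0.10 2.41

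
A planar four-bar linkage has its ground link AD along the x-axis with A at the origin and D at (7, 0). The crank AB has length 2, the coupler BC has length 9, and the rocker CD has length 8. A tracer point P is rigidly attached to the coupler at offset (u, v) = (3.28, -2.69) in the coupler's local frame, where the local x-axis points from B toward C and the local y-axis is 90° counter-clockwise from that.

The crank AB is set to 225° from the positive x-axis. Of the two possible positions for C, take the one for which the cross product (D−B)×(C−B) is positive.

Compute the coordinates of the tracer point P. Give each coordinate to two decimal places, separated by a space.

2.45 0.34

A=(0,0), D=(7.00,0)
B = A + 2.00·(cos225°, sin225°) = (-1.4142, -1.4142)
|BD| = 8.5322
circle(B,9.00) ∩ circle(D,8.00): a=5.2623, h=7.3012
  candidates: C₊=(2.5652,6.6582) cross=62.296; C₋=(4.9855,-7.7422) cross=-62.296
  mode + wants cross > 0 → take C=(2.5652,6.6582) (cross=62.296)
ex = (C−B)/|BC| = (0.4422,0.8969); ey = (-0.8969,0.4422)
P = B + 3.28·ex + -2.69·ey = (2.4488,0.3384)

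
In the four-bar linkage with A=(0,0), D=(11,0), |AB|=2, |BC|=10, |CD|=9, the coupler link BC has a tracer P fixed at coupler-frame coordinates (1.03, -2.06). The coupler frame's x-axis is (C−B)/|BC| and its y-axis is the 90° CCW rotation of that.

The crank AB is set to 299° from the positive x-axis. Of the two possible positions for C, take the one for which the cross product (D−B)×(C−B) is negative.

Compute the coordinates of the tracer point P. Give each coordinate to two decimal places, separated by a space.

0.32 -3.96

A=(0,0), D=(11.00,0)
B = A + 2.00·(cos299°, sin299°) = (0.9696, -1.7492)
|BD| = 10.1818
circle(B,10.00) ∩ circle(D,9.00): a=6.0239, h=7.9820
  candidates: C₊=(5.5327,7.1490) cross=81.271; C₋=(8.2753,-8.5776) cross=-81.271
  mode - wants cross < 0 → take C=(8.2753,-8.5776) (cross=-81.271)
ex = (C−B)/|BC| = (0.7306,-0.6828); ey = (0.6828,0.7306)
P = B + 1.03·ex + -2.06·ey = (0.3155,-3.9575)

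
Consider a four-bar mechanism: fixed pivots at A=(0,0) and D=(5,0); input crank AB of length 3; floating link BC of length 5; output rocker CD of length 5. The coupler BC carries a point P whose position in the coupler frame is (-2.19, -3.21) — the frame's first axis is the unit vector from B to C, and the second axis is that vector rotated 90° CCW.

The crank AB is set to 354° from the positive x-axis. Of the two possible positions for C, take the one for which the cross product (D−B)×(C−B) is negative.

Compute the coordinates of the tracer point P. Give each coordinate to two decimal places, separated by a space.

A=(0,0), D=(5.00,0)
B = A + 3.00·(cos354°, sin354°) = (2.9836, -0.3136)
|BD| = 2.0407
circle(B,5.00) ∩ circle(D,5.00): a=1.0203, h=4.8948
  candidates: C₊=(3.2396,4.6799) cross=9.989; C₋=(4.7440,-4.9934) cross=-9.989
  mode - wants cross < 0 → take C=(4.7440,-4.9934) (cross=-9.989)
ex = (C−B)/|BC| = (0.3521,-0.9360); ey = (0.9360,0.3521)
P = B + -2.19·ex + -3.21·ey = (-0.7920,0.6060)

-0.79 0.61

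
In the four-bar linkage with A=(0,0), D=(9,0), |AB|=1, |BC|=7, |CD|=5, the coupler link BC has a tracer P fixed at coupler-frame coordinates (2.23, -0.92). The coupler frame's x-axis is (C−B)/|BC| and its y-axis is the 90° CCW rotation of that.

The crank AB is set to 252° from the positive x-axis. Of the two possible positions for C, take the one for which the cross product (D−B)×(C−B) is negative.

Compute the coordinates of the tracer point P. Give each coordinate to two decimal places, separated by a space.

1.30 -2.75

A=(0,0), D=(9.00,0)
B = A + 1.00·(cos252°, sin252°) = (-0.3090, -0.9511)
|BD| = 9.3575
circle(B,7.00) ∩ circle(D,5.00): a=5.9611, h=3.6695
  candidates: C₊=(5.2483,3.3053) cross=34.337; C₋=(5.9942,-3.9956) cross=-34.337
  mode - wants cross < 0 → take C=(5.9942,-3.9956) (cross=-34.337)
ex = (C−B)/|BC| = (0.9005,-0.4349); ey = (0.4349,0.9005)
P = B + 2.23·ex + -0.92·ey = (1.2989,-2.7494)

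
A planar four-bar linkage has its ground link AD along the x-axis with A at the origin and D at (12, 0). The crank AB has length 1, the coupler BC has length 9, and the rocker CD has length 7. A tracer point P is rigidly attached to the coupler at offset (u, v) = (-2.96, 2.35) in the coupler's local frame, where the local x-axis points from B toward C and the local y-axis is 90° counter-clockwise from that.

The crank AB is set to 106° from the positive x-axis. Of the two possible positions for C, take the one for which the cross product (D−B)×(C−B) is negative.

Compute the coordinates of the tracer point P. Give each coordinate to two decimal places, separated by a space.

-1.13 4.64

A=(0,0), D=(12.00,0)
B = A + 1.00·(cos106°, sin106°) = (-0.2756, 0.9613)
|BD| = 12.3132
circle(B,9.00) ∩ circle(D,7.00): a=7.4560, h=5.0406
  candidates: C₊=(7.5511,5.4044) cross=62.066; C₋=(6.7641,-4.6460) cross=-62.066
  mode - wants cross < 0 → take C=(6.7641,-4.6460) (cross=-62.066)
ex = (C−B)/|BC| = (0.7822,-0.6230); ey = (0.6230,0.7822)
P = B + -2.96·ex + 2.35·ey = (-1.1268,4.6436)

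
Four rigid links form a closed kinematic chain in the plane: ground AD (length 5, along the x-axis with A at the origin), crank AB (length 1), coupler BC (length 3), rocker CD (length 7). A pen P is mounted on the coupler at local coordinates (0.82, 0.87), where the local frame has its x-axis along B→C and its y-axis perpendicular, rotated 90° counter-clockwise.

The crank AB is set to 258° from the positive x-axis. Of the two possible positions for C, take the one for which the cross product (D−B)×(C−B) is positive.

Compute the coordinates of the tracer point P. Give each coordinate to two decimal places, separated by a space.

-1.38 -0.76

A=(0,0), D=(5.00,0)
B = A + 1.00·(cos258°, sin258°) = (-0.2079, -0.9781)
|BD| = 5.2990
circle(B,3.00) ∩ circle(D,7.00): a=-1.1248, h=2.7811
  candidates: C₊=(-1.8268,1.5476) cross=14.737; C₋=(-0.8000,-3.9191) cross=-14.737
  mode + wants cross > 0 → take C=(-1.8268,1.5476) (cross=14.737)
ex = (C−B)/|BC| = (-0.5396,0.8419); ey = (-0.8419,-0.5396)
P = B + 0.82·ex + 0.87·ey = (-1.3829,-0.7573)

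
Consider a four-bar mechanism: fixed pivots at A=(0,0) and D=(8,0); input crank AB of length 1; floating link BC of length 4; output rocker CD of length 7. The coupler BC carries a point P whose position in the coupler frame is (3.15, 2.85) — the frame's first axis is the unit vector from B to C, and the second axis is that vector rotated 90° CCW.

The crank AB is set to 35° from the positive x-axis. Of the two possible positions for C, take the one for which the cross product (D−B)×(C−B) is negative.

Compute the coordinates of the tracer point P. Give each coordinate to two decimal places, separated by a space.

4.37 -1.76

A=(0,0), D=(8.00,0)
B = A + 1.00·(cos35°, sin35°) = (0.8192, 0.5736)
|BD| = 7.2037
circle(B,4.00) ∩ circle(D,7.00): a=1.3114, h=3.7789
  candidates: C₊=(2.4273,4.2361) cross=27.222; C₋=(1.8255,-3.2978) cross=-27.222
  mode - wants cross < 0 → take C=(1.8255,-3.2978) (cross=-27.222)
ex = (C−B)/|BC| = (0.2516,-0.9678); ey = (0.9678,0.2516)
P = B + 3.15·ex + 2.85·ey = (4.3700,-1.7581)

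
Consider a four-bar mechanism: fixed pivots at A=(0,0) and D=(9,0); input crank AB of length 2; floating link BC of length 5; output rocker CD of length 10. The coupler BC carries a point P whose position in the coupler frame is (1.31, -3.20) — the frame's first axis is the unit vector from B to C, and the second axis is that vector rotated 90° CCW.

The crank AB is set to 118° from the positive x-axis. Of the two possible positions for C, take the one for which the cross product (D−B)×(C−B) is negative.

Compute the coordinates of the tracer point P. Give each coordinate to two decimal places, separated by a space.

-4.00 0.16

A=(0,0), D=(9.00,0)
B = A + 2.00·(cos118°, sin118°) = (-0.9389, 1.7659)
|BD| = 10.0946
circle(B,5.00) ∩ circle(D,10.00): a=1.3324, h=4.8192
  candidates: C₊=(1.2160,6.2777) cross=48.648; C₋=(-0.4701,-3.2121) cross=-48.648
  mode - wants cross < 0 → take C=(-0.4701,-3.2121) (cross=-48.648)
ex = (C−B)/|BC| = (0.0938,-0.9956); ey = (0.9956,0.0938)
P = B + 1.31·ex + -3.20·ey = (-4.0020,0.1616)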